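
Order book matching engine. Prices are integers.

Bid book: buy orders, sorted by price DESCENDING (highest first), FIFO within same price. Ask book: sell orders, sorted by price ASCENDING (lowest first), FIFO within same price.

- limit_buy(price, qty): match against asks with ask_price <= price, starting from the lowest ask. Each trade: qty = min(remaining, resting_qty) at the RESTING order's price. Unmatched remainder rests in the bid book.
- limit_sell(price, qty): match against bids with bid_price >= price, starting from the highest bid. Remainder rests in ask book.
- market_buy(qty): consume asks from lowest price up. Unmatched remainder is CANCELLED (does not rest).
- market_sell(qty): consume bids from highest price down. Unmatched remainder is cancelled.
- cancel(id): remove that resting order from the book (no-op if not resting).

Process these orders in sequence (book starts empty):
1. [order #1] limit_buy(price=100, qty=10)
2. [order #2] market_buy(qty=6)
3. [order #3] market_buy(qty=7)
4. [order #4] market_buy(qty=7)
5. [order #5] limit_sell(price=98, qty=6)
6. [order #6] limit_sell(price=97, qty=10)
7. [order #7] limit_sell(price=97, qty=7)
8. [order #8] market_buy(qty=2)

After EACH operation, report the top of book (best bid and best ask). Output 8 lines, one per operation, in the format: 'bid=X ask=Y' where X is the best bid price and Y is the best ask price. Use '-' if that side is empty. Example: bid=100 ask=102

After op 1 [order #1] limit_buy(price=100, qty=10): fills=none; bids=[#1:10@100] asks=[-]
After op 2 [order #2] market_buy(qty=6): fills=none; bids=[#1:10@100] asks=[-]
After op 3 [order #3] market_buy(qty=7): fills=none; bids=[#1:10@100] asks=[-]
After op 4 [order #4] market_buy(qty=7): fills=none; bids=[#1:10@100] asks=[-]
After op 5 [order #5] limit_sell(price=98, qty=6): fills=#1x#5:6@100; bids=[#1:4@100] asks=[-]
After op 6 [order #6] limit_sell(price=97, qty=10): fills=#1x#6:4@100; bids=[-] asks=[#6:6@97]
After op 7 [order #7] limit_sell(price=97, qty=7): fills=none; bids=[-] asks=[#6:6@97 #7:7@97]
After op 8 [order #8] market_buy(qty=2): fills=#8x#6:2@97; bids=[-] asks=[#6:4@97 #7:7@97]

Answer: bid=100 ask=-
bid=100 ask=-
bid=100 ask=-
bid=100 ask=-
bid=100 ask=-
bid=- ask=97
bid=- ask=97
bid=- ask=97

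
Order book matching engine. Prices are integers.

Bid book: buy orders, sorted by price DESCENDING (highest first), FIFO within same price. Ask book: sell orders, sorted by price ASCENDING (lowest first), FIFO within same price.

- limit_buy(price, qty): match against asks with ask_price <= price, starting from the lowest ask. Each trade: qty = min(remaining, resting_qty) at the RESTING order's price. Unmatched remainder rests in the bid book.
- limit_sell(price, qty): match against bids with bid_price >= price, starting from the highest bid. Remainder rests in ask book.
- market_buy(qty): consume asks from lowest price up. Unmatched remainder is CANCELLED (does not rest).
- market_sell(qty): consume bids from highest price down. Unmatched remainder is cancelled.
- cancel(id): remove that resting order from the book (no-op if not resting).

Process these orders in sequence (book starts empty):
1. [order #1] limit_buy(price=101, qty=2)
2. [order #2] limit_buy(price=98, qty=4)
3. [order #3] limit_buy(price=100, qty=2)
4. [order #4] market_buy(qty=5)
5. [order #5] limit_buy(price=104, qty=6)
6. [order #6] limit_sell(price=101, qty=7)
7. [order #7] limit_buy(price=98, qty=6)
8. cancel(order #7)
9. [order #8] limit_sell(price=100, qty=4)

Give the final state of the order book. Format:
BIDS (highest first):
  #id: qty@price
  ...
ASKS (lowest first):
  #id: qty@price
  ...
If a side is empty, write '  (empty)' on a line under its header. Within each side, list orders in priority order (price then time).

Answer: BIDS (highest first):
  #2: 4@98
ASKS (lowest first):
  #8: 1@100

Derivation:
After op 1 [order #1] limit_buy(price=101, qty=2): fills=none; bids=[#1:2@101] asks=[-]
After op 2 [order #2] limit_buy(price=98, qty=4): fills=none; bids=[#1:2@101 #2:4@98] asks=[-]
After op 3 [order #3] limit_buy(price=100, qty=2): fills=none; bids=[#1:2@101 #3:2@100 #2:4@98] asks=[-]
After op 4 [order #4] market_buy(qty=5): fills=none; bids=[#1:2@101 #3:2@100 #2:4@98] asks=[-]
After op 5 [order #5] limit_buy(price=104, qty=6): fills=none; bids=[#5:6@104 #1:2@101 #3:2@100 #2:4@98] asks=[-]
After op 6 [order #6] limit_sell(price=101, qty=7): fills=#5x#6:6@104 #1x#6:1@101; bids=[#1:1@101 #3:2@100 #2:4@98] asks=[-]
After op 7 [order #7] limit_buy(price=98, qty=6): fills=none; bids=[#1:1@101 #3:2@100 #2:4@98 #7:6@98] asks=[-]
After op 8 cancel(order #7): fills=none; bids=[#1:1@101 #3:2@100 #2:4@98] asks=[-]
After op 9 [order #8] limit_sell(price=100, qty=4): fills=#1x#8:1@101 #3x#8:2@100; bids=[#2:4@98] asks=[#8:1@100]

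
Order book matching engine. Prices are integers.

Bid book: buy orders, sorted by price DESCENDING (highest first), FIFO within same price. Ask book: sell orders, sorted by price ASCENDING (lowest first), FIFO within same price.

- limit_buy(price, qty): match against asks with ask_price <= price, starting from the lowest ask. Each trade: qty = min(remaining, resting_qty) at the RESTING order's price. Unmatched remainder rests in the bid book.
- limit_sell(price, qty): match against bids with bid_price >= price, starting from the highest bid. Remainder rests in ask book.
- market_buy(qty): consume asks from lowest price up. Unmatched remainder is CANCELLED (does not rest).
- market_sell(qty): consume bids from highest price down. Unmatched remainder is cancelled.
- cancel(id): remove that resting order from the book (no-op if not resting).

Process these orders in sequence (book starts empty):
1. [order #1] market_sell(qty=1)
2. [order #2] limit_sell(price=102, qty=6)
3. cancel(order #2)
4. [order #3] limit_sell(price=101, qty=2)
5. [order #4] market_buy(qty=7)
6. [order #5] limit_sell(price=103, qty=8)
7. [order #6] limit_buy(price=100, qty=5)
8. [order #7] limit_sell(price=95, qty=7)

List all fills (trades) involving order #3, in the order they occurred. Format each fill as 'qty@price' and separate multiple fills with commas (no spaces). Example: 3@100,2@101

After op 1 [order #1] market_sell(qty=1): fills=none; bids=[-] asks=[-]
After op 2 [order #2] limit_sell(price=102, qty=6): fills=none; bids=[-] asks=[#2:6@102]
After op 3 cancel(order #2): fills=none; bids=[-] asks=[-]
After op 4 [order #3] limit_sell(price=101, qty=2): fills=none; bids=[-] asks=[#3:2@101]
After op 5 [order #4] market_buy(qty=7): fills=#4x#3:2@101; bids=[-] asks=[-]
After op 6 [order #5] limit_sell(price=103, qty=8): fills=none; bids=[-] asks=[#5:8@103]
After op 7 [order #6] limit_buy(price=100, qty=5): fills=none; bids=[#6:5@100] asks=[#5:8@103]
After op 8 [order #7] limit_sell(price=95, qty=7): fills=#6x#7:5@100; bids=[-] asks=[#7:2@95 #5:8@103]

Answer: 2@101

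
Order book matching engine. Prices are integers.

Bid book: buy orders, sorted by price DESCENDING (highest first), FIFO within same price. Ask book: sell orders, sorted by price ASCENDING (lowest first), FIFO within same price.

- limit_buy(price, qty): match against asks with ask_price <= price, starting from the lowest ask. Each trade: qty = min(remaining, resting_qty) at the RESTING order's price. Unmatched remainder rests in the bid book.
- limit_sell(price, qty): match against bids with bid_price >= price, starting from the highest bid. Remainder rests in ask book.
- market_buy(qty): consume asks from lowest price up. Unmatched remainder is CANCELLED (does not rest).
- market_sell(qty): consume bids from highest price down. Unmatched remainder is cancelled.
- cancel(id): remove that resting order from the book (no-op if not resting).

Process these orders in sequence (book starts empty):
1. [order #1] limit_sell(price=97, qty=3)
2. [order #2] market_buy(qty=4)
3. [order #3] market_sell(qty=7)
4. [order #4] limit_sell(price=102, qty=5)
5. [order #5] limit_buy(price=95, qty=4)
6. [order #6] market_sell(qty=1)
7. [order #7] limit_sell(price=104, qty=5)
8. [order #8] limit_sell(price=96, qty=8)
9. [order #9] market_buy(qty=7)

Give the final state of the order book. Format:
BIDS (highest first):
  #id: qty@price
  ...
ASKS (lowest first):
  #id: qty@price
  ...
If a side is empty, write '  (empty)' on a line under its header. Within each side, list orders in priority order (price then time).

Answer: BIDS (highest first):
  #5: 3@95
ASKS (lowest first):
  #8: 1@96
  #4: 5@102
  #7: 5@104

Derivation:
After op 1 [order #1] limit_sell(price=97, qty=3): fills=none; bids=[-] asks=[#1:3@97]
After op 2 [order #2] market_buy(qty=4): fills=#2x#1:3@97; bids=[-] asks=[-]
After op 3 [order #3] market_sell(qty=7): fills=none; bids=[-] asks=[-]
After op 4 [order #4] limit_sell(price=102, qty=5): fills=none; bids=[-] asks=[#4:5@102]
After op 5 [order #5] limit_buy(price=95, qty=4): fills=none; bids=[#5:4@95] asks=[#4:5@102]
After op 6 [order #6] market_sell(qty=1): fills=#5x#6:1@95; bids=[#5:3@95] asks=[#4:5@102]
After op 7 [order #7] limit_sell(price=104, qty=5): fills=none; bids=[#5:3@95] asks=[#4:5@102 #7:5@104]
After op 8 [order #8] limit_sell(price=96, qty=8): fills=none; bids=[#5:3@95] asks=[#8:8@96 #4:5@102 #7:5@104]
After op 9 [order #9] market_buy(qty=7): fills=#9x#8:7@96; bids=[#5:3@95] asks=[#8:1@96 #4:5@102 #7:5@104]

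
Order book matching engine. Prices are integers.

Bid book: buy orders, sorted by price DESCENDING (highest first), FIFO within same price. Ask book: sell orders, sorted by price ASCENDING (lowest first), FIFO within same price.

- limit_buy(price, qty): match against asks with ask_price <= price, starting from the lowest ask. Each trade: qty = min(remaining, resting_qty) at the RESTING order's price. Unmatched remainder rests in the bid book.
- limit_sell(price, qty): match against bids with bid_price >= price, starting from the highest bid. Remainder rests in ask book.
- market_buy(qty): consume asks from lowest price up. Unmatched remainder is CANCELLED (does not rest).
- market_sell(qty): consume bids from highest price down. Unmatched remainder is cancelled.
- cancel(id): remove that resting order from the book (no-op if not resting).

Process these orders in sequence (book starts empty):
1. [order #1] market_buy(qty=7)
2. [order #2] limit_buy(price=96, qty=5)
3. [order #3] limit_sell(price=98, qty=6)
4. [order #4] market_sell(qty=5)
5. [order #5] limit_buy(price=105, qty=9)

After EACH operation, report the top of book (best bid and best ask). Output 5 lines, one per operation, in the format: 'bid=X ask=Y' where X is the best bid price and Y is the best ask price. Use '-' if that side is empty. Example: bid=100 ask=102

After op 1 [order #1] market_buy(qty=7): fills=none; bids=[-] asks=[-]
After op 2 [order #2] limit_buy(price=96, qty=5): fills=none; bids=[#2:5@96] asks=[-]
After op 3 [order #3] limit_sell(price=98, qty=6): fills=none; bids=[#2:5@96] asks=[#3:6@98]
After op 4 [order #4] market_sell(qty=5): fills=#2x#4:5@96; bids=[-] asks=[#3:6@98]
After op 5 [order #5] limit_buy(price=105, qty=9): fills=#5x#3:6@98; bids=[#5:3@105] asks=[-]

Answer: bid=- ask=-
bid=96 ask=-
bid=96 ask=98
bid=- ask=98
bid=105 ask=-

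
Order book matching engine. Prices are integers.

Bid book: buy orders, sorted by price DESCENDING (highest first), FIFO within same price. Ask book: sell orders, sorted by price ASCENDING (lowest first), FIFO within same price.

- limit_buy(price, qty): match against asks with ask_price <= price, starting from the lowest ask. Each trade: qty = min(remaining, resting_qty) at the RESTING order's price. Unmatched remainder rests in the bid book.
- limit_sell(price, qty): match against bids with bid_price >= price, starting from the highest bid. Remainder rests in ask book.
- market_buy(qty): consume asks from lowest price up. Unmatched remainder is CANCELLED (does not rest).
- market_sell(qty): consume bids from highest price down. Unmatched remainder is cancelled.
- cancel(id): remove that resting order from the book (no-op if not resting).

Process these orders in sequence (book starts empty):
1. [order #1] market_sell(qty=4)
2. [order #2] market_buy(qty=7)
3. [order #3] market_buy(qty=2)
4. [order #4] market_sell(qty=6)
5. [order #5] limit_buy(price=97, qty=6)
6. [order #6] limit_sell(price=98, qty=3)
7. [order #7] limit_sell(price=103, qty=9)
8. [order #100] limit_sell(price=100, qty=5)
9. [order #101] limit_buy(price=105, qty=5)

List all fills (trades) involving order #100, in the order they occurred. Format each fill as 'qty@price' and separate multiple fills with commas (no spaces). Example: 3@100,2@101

Answer: 2@100

Derivation:
After op 1 [order #1] market_sell(qty=4): fills=none; bids=[-] asks=[-]
After op 2 [order #2] market_buy(qty=7): fills=none; bids=[-] asks=[-]
After op 3 [order #3] market_buy(qty=2): fills=none; bids=[-] asks=[-]
After op 4 [order #4] market_sell(qty=6): fills=none; bids=[-] asks=[-]
After op 5 [order #5] limit_buy(price=97, qty=6): fills=none; bids=[#5:6@97] asks=[-]
After op 6 [order #6] limit_sell(price=98, qty=3): fills=none; bids=[#5:6@97] asks=[#6:3@98]
After op 7 [order #7] limit_sell(price=103, qty=9): fills=none; bids=[#5:6@97] asks=[#6:3@98 #7:9@103]
After op 8 [order #100] limit_sell(price=100, qty=5): fills=none; bids=[#5:6@97] asks=[#6:3@98 #100:5@100 #7:9@103]
After op 9 [order #101] limit_buy(price=105, qty=5): fills=#101x#6:3@98 #101x#100:2@100; bids=[#5:6@97] asks=[#100:3@100 #7:9@103]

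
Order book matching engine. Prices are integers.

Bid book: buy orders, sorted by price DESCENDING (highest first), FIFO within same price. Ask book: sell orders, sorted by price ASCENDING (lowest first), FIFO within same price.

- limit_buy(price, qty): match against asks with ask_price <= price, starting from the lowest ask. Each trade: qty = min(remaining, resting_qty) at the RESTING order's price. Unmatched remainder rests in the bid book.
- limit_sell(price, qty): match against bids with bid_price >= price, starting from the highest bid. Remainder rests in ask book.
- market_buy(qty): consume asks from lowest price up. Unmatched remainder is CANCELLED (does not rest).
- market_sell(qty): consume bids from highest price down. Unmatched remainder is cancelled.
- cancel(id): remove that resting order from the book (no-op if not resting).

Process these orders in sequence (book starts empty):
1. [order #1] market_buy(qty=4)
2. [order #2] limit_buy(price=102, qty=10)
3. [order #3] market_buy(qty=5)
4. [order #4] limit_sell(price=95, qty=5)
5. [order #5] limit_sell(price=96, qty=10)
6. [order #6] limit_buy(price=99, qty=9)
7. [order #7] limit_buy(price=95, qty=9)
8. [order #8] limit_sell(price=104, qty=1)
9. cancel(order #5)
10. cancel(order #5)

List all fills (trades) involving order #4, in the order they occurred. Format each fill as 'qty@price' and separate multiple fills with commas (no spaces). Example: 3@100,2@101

Answer: 5@102

Derivation:
After op 1 [order #1] market_buy(qty=4): fills=none; bids=[-] asks=[-]
After op 2 [order #2] limit_buy(price=102, qty=10): fills=none; bids=[#2:10@102] asks=[-]
After op 3 [order #3] market_buy(qty=5): fills=none; bids=[#2:10@102] asks=[-]
After op 4 [order #4] limit_sell(price=95, qty=5): fills=#2x#4:5@102; bids=[#2:5@102] asks=[-]
After op 5 [order #5] limit_sell(price=96, qty=10): fills=#2x#5:5@102; bids=[-] asks=[#5:5@96]
After op 6 [order #6] limit_buy(price=99, qty=9): fills=#6x#5:5@96; bids=[#6:4@99] asks=[-]
After op 7 [order #7] limit_buy(price=95, qty=9): fills=none; bids=[#6:4@99 #7:9@95] asks=[-]
After op 8 [order #8] limit_sell(price=104, qty=1): fills=none; bids=[#6:4@99 #7:9@95] asks=[#8:1@104]
After op 9 cancel(order #5): fills=none; bids=[#6:4@99 #7:9@95] asks=[#8:1@104]
After op 10 cancel(order #5): fills=none; bids=[#6:4@99 #7:9@95] asks=[#8:1@104]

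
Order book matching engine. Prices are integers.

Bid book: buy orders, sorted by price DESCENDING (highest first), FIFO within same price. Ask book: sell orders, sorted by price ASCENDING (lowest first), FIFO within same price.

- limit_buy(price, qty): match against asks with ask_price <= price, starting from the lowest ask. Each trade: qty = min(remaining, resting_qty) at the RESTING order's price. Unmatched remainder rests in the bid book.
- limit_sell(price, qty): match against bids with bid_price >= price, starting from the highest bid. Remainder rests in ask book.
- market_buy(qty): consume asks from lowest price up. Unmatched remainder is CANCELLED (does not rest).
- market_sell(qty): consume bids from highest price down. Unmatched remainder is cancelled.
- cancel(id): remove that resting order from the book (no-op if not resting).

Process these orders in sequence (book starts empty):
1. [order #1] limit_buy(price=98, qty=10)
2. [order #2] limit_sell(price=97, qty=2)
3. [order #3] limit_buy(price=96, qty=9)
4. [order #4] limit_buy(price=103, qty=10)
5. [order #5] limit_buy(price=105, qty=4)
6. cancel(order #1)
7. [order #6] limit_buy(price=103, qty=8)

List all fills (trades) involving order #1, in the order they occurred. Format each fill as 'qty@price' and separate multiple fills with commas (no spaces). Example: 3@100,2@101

Answer: 2@98

Derivation:
After op 1 [order #1] limit_buy(price=98, qty=10): fills=none; bids=[#1:10@98] asks=[-]
After op 2 [order #2] limit_sell(price=97, qty=2): fills=#1x#2:2@98; bids=[#1:8@98] asks=[-]
After op 3 [order #3] limit_buy(price=96, qty=9): fills=none; bids=[#1:8@98 #3:9@96] asks=[-]
After op 4 [order #4] limit_buy(price=103, qty=10): fills=none; bids=[#4:10@103 #1:8@98 #3:9@96] asks=[-]
After op 5 [order #5] limit_buy(price=105, qty=4): fills=none; bids=[#5:4@105 #4:10@103 #1:8@98 #3:9@96] asks=[-]
After op 6 cancel(order #1): fills=none; bids=[#5:4@105 #4:10@103 #3:9@96] asks=[-]
After op 7 [order #6] limit_buy(price=103, qty=8): fills=none; bids=[#5:4@105 #4:10@103 #6:8@103 #3:9@96] asks=[-]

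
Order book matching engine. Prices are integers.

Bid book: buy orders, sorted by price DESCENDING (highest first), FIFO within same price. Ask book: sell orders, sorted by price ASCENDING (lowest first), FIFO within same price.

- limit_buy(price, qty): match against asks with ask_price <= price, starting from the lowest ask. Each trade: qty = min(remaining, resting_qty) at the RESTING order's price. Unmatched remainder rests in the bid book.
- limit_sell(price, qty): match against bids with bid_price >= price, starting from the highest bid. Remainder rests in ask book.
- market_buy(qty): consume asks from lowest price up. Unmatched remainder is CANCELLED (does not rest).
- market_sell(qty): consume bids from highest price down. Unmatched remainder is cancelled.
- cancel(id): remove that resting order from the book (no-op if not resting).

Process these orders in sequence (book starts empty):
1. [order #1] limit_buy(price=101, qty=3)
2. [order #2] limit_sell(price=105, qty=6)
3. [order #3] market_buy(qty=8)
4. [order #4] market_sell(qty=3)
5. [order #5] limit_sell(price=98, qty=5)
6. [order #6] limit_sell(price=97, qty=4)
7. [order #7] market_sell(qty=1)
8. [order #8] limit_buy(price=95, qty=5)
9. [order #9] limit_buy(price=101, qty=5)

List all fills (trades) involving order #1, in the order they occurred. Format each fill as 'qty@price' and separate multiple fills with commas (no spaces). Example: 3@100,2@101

After op 1 [order #1] limit_buy(price=101, qty=3): fills=none; bids=[#1:3@101] asks=[-]
After op 2 [order #2] limit_sell(price=105, qty=6): fills=none; bids=[#1:3@101] asks=[#2:6@105]
After op 3 [order #3] market_buy(qty=8): fills=#3x#2:6@105; bids=[#1:3@101] asks=[-]
After op 4 [order #4] market_sell(qty=3): fills=#1x#4:3@101; bids=[-] asks=[-]
After op 5 [order #5] limit_sell(price=98, qty=5): fills=none; bids=[-] asks=[#5:5@98]
After op 6 [order #6] limit_sell(price=97, qty=4): fills=none; bids=[-] asks=[#6:4@97 #5:5@98]
After op 7 [order #7] market_sell(qty=1): fills=none; bids=[-] asks=[#6:4@97 #5:5@98]
After op 8 [order #8] limit_buy(price=95, qty=5): fills=none; bids=[#8:5@95] asks=[#6:4@97 #5:5@98]
After op 9 [order #9] limit_buy(price=101, qty=5): fills=#9x#6:4@97 #9x#5:1@98; bids=[#8:5@95] asks=[#5:4@98]

Answer: 3@101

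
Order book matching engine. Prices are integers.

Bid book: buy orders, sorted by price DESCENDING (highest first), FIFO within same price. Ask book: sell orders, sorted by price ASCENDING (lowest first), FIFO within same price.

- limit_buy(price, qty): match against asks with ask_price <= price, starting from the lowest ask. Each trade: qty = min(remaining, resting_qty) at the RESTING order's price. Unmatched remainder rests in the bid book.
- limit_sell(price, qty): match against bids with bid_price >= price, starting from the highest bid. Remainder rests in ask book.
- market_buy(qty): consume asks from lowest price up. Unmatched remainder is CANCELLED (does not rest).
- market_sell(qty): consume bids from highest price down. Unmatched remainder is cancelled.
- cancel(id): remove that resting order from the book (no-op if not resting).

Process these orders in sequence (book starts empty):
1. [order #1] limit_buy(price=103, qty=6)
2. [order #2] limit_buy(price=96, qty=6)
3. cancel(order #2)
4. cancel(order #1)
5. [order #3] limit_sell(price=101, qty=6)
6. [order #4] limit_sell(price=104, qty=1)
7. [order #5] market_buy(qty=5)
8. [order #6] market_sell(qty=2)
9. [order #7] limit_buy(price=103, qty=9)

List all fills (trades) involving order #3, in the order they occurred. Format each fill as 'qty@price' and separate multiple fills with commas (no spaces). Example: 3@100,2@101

After op 1 [order #1] limit_buy(price=103, qty=6): fills=none; bids=[#1:6@103] asks=[-]
After op 2 [order #2] limit_buy(price=96, qty=6): fills=none; bids=[#1:6@103 #2:6@96] asks=[-]
After op 3 cancel(order #2): fills=none; bids=[#1:6@103] asks=[-]
After op 4 cancel(order #1): fills=none; bids=[-] asks=[-]
After op 5 [order #3] limit_sell(price=101, qty=6): fills=none; bids=[-] asks=[#3:6@101]
After op 6 [order #4] limit_sell(price=104, qty=1): fills=none; bids=[-] asks=[#3:6@101 #4:1@104]
After op 7 [order #5] market_buy(qty=5): fills=#5x#3:5@101; bids=[-] asks=[#3:1@101 #4:1@104]
After op 8 [order #6] market_sell(qty=2): fills=none; bids=[-] asks=[#3:1@101 #4:1@104]
After op 9 [order #7] limit_buy(price=103, qty=9): fills=#7x#3:1@101; bids=[#7:8@103] asks=[#4:1@104]

Answer: 5@101,1@101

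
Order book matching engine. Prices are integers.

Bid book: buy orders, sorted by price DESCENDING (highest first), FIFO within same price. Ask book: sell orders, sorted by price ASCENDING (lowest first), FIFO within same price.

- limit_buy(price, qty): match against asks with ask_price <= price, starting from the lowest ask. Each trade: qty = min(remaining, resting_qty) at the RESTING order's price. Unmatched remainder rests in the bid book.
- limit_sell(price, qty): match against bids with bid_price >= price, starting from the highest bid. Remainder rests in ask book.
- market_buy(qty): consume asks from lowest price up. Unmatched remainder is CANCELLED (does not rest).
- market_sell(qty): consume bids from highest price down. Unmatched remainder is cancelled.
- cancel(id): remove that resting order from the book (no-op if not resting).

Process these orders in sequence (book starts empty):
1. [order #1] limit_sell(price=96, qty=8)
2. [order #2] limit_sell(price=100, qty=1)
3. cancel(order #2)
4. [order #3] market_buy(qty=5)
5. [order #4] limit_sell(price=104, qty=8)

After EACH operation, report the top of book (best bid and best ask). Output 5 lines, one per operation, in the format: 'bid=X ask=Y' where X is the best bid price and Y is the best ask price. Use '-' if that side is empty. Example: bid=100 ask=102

After op 1 [order #1] limit_sell(price=96, qty=8): fills=none; bids=[-] asks=[#1:8@96]
After op 2 [order #2] limit_sell(price=100, qty=1): fills=none; bids=[-] asks=[#1:8@96 #2:1@100]
After op 3 cancel(order #2): fills=none; bids=[-] asks=[#1:8@96]
After op 4 [order #3] market_buy(qty=5): fills=#3x#1:5@96; bids=[-] asks=[#1:3@96]
After op 5 [order #4] limit_sell(price=104, qty=8): fills=none; bids=[-] asks=[#1:3@96 #4:8@104]

Answer: bid=- ask=96
bid=- ask=96
bid=- ask=96
bid=- ask=96
bid=- ask=96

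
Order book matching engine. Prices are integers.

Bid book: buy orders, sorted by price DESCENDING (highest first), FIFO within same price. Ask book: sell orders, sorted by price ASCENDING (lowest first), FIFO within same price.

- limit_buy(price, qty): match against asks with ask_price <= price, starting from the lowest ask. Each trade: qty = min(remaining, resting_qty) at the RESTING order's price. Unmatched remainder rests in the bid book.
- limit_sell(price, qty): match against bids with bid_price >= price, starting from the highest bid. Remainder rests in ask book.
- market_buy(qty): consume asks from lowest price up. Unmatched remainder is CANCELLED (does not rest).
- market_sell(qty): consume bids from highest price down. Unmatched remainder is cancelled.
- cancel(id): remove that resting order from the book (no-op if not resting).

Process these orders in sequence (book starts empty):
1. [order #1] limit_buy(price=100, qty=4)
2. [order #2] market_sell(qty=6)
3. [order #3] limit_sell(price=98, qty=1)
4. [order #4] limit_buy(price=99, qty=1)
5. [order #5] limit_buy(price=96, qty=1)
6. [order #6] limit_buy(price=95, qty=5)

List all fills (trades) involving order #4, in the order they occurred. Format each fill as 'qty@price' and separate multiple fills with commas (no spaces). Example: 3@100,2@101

After op 1 [order #1] limit_buy(price=100, qty=4): fills=none; bids=[#1:4@100] asks=[-]
After op 2 [order #2] market_sell(qty=6): fills=#1x#2:4@100; bids=[-] asks=[-]
After op 3 [order #3] limit_sell(price=98, qty=1): fills=none; bids=[-] asks=[#3:1@98]
After op 4 [order #4] limit_buy(price=99, qty=1): fills=#4x#3:1@98; bids=[-] asks=[-]
After op 5 [order #5] limit_buy(price=96, qty=1): fills=none; bids=[#5:1@96] asks=[-]
After op 6 [order #6] limit_buy(price=95, qty=5): fills=none; bids=[#5:1@96 #6:5@95] asks=[-]

Answer: 1@98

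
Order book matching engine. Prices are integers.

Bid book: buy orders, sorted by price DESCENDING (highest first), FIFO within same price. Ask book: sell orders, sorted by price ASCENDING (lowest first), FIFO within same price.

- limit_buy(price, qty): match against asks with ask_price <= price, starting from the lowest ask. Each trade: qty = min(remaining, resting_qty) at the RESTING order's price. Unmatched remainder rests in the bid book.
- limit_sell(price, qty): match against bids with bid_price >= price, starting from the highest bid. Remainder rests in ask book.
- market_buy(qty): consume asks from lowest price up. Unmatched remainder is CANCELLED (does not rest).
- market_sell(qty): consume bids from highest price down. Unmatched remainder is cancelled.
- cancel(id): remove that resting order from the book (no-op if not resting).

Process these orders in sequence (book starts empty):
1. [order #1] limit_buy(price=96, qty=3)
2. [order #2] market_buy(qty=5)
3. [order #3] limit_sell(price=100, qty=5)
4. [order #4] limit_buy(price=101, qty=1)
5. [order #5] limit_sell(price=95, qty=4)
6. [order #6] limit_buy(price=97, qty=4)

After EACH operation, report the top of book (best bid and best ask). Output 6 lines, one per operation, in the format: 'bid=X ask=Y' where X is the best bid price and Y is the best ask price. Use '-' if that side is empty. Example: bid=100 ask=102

After op 1 [order #1] limit_buy(price=96, qty=3): fills=none; bids=[#1:3@96] asks=[-]
After op 2 [order #2] market_buy(qty=5): fills=none; bids=[#1:3@96] asks=[-]
After op 3 [order #3] limit_sell(price=100, qty=5): fills=none; bids=[#1:3@96] asks=[#3:5@100]
After op 4 [order #4] limit_buy(price=101, qty=1): fills=#4x#3:1@100; bids=[#1:3@96] asks=[#3:4@100]
After op 5 [order #5] limit_sell(price=95, qty=4): fills=#1x#5:3@96; bids=[-] asks=[#5:1@95 #3:4@100]
After op 6 [order #6] limit_buy(price=97, qty=4): fills=#6x#5:1@95; bids=[#6:3@97] asks=[#3:4@100]

Answer: bid=96 ask=-
bid=96 ask=-
bid=96 ask=100
bid=96 ask=100
bid=- ask=95
bid=97 ask=100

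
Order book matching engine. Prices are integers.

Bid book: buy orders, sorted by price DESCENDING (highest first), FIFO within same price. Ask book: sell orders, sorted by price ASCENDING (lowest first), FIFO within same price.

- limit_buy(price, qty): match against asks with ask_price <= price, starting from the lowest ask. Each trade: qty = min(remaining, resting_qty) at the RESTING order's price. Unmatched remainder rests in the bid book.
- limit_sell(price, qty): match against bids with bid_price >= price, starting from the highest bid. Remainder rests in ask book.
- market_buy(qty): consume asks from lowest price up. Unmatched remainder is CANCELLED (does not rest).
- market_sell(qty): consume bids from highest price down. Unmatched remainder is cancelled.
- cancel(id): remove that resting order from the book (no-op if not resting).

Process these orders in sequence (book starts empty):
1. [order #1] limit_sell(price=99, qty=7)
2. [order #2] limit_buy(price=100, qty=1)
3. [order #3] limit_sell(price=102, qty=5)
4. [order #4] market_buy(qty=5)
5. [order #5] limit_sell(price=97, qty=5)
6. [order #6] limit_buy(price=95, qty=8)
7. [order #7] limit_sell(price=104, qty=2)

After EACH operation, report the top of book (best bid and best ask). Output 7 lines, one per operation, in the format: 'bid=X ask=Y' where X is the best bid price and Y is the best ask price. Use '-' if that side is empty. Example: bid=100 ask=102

After op 1 [order #1] limit_sell(price=99, qty=7): fills=none; bids=[-] asks=[#1:7@99]
After op 2 [order #2] limit_buy(price=100, qty=1): fills=#2x#1:1@99; bids=[-] asks=[#1:6@99]
After op 3 [order #3] limit_sell(price=102, qty=5): fills=none; bids=[-] asks=[#1:6@99 #3:5@102]
After op 4 [order #4] market_buy(qty=5): fills=#4x#1:5@99; bids=[-] asks=[#1:1@99 #3:5@102]
After op 5 [order #5] limit_sell(price=97, qty=5): fills=none; bids=[-] asks=[#5:5@97 #1:1@99 #3:5@102]
After op 6 [order #6] limit_buy(price=95, qty=8): fills=none; bids=[#6:8@95] asks=[#5:5@97 #1:1@99 #3:5@102]
After op 7 [order #7] limit_sell(price=104, qty=2): fills=none; bids=[#6:8@95] asks=[#5:5@97 #1:1@99 #3:5@102 #7:2@104]

Answer: bid=- ask=99
bid=- ask=99
bid=- ask=99
bid=- ask=99
bid=- ask=97
bid=95 ask=97
bid=95 ask=97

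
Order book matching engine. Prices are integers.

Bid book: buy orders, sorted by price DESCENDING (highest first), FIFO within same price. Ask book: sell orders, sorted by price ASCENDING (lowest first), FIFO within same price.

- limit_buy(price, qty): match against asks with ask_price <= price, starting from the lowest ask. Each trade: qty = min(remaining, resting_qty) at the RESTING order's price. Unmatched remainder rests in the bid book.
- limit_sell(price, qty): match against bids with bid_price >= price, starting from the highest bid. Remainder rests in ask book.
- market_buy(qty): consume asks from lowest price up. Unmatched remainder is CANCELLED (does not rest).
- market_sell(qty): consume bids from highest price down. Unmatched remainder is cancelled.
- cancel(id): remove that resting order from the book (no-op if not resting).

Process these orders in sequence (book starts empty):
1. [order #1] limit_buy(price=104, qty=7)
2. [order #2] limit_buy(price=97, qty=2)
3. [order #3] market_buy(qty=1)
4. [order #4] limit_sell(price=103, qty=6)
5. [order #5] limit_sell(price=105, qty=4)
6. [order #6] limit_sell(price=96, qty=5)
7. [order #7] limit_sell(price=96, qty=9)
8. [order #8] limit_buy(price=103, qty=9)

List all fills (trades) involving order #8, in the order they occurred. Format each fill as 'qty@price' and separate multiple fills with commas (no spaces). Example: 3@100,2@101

Answer: 2@96,7@96

Derivation:
After op 1 [order #1] limit_buy(price=104, qty=7): fills=none; bids=[#1:7@104] asks=[-]
After op 2 [order #2] limit_buy(price=97, qty=2): fills=none; bids=[#1:7@104 #2:2@97] asks=[-]
After op 3 [order #3] market_buy(qty=1): fills=none; bids=[#1:7@104 #2:2@97] asks=[-]
After op 4 [order #4] limit_sell(price=103, qty=6): fills=#1x#4:6@104; bids=[#1:1@104 #2:2@97] asks=[-]
After op 5 [order #5] limit_sell(price=105, qty=4): fills=none; bids=[#1:1@104 #2:2@97] asks=[#5:4@105]
After op 6 [order #6] limit_sell(price=96, qty=5): fills=#1x#6:1@104 #2x#6:2@97; bids=[-] asks=[#6:2@96 #5:4@105]
After op 7 [order #7] limit_sell(price=96, qty=9): fills=none; bids=[-] asks=[#6:2@96 #7:9@96 #5:4@105]
After op 8 [order #8] limit_buy(price=103, qty=9): fills=#8x#6:2@96 #8x#7:7@96; bids=[-] asks=[#7:2@96 #5:4@105]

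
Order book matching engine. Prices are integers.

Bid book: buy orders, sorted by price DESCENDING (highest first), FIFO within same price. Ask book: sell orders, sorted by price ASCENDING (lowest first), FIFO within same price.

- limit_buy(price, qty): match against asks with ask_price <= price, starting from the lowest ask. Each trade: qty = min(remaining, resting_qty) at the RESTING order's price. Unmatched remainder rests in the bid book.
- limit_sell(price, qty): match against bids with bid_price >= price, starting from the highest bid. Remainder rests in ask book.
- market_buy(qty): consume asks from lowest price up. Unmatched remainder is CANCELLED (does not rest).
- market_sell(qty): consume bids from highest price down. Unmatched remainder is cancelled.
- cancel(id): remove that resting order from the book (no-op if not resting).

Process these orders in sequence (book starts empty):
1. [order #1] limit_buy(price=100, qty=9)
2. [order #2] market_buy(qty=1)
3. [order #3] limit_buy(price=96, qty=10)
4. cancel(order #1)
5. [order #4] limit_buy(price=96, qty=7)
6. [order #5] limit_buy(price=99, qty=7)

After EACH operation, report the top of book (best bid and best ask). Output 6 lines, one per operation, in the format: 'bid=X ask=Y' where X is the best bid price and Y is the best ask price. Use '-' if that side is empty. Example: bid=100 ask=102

After op 1 [order #1] limit_buy(price=100, qty=9): fills=none; bids=[#1:9@100] asks=[-]
After op 2 [order #2] market_buy(qty=1): fills=none; bids=[#1:9@100] asks=[-]
After op 3 [order #3] limit_buy(price=96, qty=10): fills=none; bids=[#1:9@100 #3:10@96] asks=[-]
After op 4 cancel(order #1): fills=none; bids=[#3:10@96] asks=[-]
After op 5 [order #4] limit_buy(price=96, qty=7): fills=none; bids=[#3:10@96 #4:7@96] asks=[-]
After op 6 [order #5] limit_buy(price=99, qty=7): fills=none; bids=[#5:7@99 #3:10@96 #4:7@96] asks=[-]

Answer: bid=100 ask=-
bid=100 ask=-
bid=100 ask=-
bid=96 ask=-
bid=96 ask=-
bid=99 ask=-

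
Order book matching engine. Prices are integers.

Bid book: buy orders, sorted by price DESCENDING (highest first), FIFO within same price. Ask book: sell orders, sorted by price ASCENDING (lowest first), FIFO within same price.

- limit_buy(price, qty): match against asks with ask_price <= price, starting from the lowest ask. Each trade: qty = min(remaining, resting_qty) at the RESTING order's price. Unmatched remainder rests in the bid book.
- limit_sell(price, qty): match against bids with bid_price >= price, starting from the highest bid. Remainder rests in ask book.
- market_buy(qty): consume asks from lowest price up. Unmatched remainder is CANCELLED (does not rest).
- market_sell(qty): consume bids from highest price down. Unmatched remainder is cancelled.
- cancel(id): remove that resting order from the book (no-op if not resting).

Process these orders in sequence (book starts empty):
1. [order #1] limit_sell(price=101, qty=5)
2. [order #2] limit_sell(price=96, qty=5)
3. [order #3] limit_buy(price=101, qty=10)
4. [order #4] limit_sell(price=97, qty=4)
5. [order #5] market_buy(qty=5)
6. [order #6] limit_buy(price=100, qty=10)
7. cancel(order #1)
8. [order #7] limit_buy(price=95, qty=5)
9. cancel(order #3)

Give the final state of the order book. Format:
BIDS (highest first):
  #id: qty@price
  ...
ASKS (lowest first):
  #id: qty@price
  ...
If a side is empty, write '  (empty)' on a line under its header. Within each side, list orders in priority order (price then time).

After op 1 [order #1] limit_sell(price=101, qty=5): fills=none; bids=[-] asks=[#1:5@101]
After op 2 [order #2] limit_sell(price=96, qty=5): fills=none; bids=[-] asks=[#2:5@96 #1:5@101]
After op 3 [order #3] limit_buy(price=101, qty=10): fills=#3x#2:5@96 #3x#1:5@101; bids=[-] asks=[-]
After op 4 [order #4] limit_sell(price=97, qty=4): fills=none; bids=[-] asks=[#4:4@97]
After op 5 [order #5] market_buy(qty=5): fills=#5x#4:4@97; bids=[-] asks=[-]
After op 6 [order #6] limit_buy(price=100, qty=10): fills=none; bids=[#6:10@100] asks=[-]
After op 7 cancel(order #1): fills=none; bids=[#6:10@100] asks=[-]
After op 8 [order #7] limit_buy(price=95, qty=5): fills=none; bids=[#6:10@100 #7:5@95] asks=[-]
After op 9 cancel(order #3): fills=none; bids=[#6:10@100 #7:5@95] asks=[-]

Answer: BIDS (highest first):
  #6: 10@100
  #7: 5@95
ASKS (lowest first):
  (empty)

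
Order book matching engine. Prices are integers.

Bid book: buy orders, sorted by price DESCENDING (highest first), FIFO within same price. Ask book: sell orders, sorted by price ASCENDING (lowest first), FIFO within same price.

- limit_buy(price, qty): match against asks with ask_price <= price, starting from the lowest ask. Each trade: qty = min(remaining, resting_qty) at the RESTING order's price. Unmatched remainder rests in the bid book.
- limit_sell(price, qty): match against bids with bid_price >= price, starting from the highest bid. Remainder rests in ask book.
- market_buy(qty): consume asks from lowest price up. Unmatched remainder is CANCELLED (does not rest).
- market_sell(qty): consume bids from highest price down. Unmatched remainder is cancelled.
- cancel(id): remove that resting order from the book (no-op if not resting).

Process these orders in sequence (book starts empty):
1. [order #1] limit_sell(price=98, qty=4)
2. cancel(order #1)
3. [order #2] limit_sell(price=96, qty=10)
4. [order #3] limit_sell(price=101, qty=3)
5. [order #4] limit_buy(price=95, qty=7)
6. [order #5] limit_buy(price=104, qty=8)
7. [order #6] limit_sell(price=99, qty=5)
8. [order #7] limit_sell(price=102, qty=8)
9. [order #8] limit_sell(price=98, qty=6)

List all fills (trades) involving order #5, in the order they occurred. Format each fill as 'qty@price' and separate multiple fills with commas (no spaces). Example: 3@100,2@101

After op 1 [order #1] limit_sell(price=98, qty=4): fills=none; bids=[-] asks=[#1:4@98]
After op 2 cancel(order #1): fills=none; bids=[-] asks=[-]
After op 3 [order #2] limit_sell(price=96, qty=10): fills=none; bids=[-] asks=[#2:10@96]
After op 4 [order #3] limit_sell(price=101, qty=3): fills=none; bids=[-] asks=[#2:10@96 #3:3@101]
After op 5 [order #4] limit_buy(price=95, qty=7): fills=none; bids=[#4:7@95] asks=[#2:10@96 #3:3@101]
After op 6 [order #5] limit_buy(price=104, qty=8): fills=#5x#2:8@96; bids=[#4:7@95] asks=[#2:2@96 #3:3@101]
After op 7 [order #6] limit_sell(price=99, qty=5): fills=none; bids=[#4:7@95] asks=[#2:2@96 #6:5@99 #3:3@101]
After op 8 [order #7] limit_sell(price=102, qty=8): fills=none; bids=[#4:7@95] asks=[#2:2@96 #6:5@99 #3:3@101 #7:8@102]
After op 9 [order #8] limit_sell(price=98, qty=6): fills=none; bids=[#4:7@95] asks=[#2:2@96 #8:6@98 #6:5@99 #3:3@101 #7:8@102]

Answer: 8@96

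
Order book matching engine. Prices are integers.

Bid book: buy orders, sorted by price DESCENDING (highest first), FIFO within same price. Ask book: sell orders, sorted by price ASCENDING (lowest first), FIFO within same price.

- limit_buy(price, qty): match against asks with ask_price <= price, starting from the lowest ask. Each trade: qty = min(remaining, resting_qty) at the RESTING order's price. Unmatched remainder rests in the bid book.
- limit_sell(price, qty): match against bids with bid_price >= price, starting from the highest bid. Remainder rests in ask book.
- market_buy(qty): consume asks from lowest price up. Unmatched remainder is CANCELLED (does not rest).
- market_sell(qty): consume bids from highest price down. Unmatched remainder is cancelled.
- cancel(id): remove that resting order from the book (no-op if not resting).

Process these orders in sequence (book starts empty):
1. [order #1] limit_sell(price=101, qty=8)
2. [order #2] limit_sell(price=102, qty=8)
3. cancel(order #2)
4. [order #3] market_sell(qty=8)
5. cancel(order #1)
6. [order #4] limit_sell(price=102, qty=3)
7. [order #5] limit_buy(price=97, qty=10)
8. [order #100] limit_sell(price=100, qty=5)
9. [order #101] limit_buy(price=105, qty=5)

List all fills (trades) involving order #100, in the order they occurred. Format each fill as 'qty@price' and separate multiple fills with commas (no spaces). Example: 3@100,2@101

Answer: 5@100

Derivation:
After op 1 [order #1] limit_sell(price=101, qty=8): fills=none; bids=[-] asks=[#1:8@101]
After op 2 [order #2] limit_sell(price=102, qty=8): fills=none; bids=[-] asks=[#1:8@101 #2:8@102]
After op 3 cancel(order #2): fills=none; bids=[-] asks=[#1:8@101]
After op 4 [order #3] market_sell(qty=8): fills=none; bids=[-] asks=[#1:8@101]
After op 5 cancel(order #1): fills=none; bids=[-] asks=[-]
After op 6 [order #4] limit_sell(price=102, qty=3): fills=none; bids=[-] asks=[#4:3@102]
After op 7 [order #5] limit_buy(price=97, qty=10): fills=none; bids=[#5:10@97] asks=[#4:3@102]
After op 8 [order #100] limit_sell(price=100, qty=5): fills=none; bids=[#5:10@97] asks=[#100:5@100 #4:3@102]
After op 9 [order #101] limit_buy(price=105, qty=5): fills=#101x#100:5@100; bids=[#5:10@97] asks=[#4:3@102]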